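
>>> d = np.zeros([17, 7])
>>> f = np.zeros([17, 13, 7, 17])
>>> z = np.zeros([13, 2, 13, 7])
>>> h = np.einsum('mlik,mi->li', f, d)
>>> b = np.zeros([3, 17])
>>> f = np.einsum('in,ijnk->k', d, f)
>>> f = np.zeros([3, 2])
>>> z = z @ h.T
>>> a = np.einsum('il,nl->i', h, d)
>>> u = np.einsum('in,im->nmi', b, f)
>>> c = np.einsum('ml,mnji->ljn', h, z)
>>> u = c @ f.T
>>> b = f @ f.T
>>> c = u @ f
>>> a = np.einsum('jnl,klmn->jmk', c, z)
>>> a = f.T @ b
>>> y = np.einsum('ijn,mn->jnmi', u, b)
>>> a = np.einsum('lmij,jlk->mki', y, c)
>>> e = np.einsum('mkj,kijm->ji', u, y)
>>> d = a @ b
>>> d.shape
(3, 2, 3)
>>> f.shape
(3, 2)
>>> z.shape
(13, 2, 13, 13)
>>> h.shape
(13, 7)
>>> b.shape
(3, 3)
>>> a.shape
(3, 2, 3)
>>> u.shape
(7, 13, 3)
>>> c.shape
(7, 13, 2)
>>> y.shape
(13, 3, 3, 7)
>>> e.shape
(3, 3)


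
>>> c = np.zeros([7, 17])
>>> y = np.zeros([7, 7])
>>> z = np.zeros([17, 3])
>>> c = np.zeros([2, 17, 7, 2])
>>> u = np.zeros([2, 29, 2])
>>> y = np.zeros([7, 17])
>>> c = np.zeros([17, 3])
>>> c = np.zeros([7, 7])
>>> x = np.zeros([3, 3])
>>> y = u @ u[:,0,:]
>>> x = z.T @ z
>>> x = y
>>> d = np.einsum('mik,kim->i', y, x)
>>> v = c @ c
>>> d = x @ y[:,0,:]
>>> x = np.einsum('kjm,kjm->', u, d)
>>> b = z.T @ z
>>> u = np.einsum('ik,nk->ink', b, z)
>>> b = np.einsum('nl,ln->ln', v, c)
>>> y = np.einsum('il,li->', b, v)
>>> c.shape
(7, 7)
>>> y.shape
()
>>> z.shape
(17, 3)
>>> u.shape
(3, 17, 3)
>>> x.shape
()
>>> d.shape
(2, 29, 2)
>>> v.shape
(7, 7)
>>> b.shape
(7, 7)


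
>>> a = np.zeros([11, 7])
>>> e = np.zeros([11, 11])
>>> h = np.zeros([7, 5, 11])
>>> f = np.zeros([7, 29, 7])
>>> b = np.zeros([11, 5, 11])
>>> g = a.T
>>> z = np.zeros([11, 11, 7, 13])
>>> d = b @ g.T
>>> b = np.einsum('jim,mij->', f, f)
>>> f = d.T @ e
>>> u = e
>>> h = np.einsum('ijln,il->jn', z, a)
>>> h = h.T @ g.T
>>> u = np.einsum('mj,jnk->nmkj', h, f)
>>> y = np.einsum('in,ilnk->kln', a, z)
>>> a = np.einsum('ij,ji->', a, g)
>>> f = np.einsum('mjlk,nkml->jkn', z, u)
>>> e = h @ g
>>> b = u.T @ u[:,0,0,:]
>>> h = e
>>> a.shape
()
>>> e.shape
(13, 11)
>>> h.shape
(13, 11)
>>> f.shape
(11, 13, 5)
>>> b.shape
(7, 11, 13, 7)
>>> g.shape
(7, 11)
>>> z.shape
(11, 11, 7, 13)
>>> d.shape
(11, 5, 7)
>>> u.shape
(5, 13, 11, 7)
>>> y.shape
(13, 11, 7)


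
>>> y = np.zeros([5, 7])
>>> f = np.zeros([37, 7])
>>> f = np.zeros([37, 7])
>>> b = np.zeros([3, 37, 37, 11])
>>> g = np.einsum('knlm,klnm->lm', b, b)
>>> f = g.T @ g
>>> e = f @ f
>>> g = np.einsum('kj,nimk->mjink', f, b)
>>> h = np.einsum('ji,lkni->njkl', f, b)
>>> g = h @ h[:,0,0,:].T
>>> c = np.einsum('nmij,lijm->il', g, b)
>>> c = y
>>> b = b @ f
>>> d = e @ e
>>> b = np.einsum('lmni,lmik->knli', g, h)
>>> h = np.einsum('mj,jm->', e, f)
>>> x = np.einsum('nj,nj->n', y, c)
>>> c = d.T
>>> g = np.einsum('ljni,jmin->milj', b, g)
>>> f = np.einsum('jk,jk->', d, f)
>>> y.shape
(5, 7)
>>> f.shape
()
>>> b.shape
(3, 37, 37, 37)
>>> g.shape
(11, 37, 3, 37)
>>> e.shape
(11, 11)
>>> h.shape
()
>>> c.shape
(11, 11)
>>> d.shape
(11, 11)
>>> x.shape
(5,)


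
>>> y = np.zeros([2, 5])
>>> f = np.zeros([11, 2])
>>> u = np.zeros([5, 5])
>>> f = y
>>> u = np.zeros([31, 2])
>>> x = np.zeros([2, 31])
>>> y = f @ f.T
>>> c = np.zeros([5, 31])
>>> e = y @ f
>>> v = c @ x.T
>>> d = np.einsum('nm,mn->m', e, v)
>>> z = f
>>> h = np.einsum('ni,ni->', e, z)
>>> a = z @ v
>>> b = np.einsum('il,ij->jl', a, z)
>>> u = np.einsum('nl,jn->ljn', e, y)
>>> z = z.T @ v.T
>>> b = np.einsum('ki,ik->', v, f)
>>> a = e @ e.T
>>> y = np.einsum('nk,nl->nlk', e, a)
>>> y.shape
(2, 2, 5)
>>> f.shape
(2, 5)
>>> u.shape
(5, 2, 2)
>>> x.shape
(2, 31)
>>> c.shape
(5, 31)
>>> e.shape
(2, 5)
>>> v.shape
(5, 2)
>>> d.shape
(5,)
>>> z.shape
(5, 5)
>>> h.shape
()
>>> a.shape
(2, 2)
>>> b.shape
()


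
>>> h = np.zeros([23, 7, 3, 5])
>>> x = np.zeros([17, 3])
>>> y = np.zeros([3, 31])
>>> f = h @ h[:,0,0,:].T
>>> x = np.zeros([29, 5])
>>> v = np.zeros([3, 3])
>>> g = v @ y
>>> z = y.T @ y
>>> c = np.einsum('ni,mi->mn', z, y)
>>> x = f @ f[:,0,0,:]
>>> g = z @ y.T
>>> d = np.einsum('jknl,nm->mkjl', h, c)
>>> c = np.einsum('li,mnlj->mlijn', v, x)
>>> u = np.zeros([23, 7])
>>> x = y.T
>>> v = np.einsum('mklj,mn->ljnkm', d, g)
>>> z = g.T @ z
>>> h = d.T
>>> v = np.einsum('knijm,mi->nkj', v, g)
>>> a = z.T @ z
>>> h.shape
(5, 23, 7, 31)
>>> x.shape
(31, 3)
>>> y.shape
(3, 31)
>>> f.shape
(23, 7, 3, 23)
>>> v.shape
(5, 23, 7)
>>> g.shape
(31, 3)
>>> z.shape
(3, 31)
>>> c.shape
(23, 3, 3, 23, 7)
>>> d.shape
(31, 7, 23, 5)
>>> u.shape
(23, 7)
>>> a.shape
(31, 31)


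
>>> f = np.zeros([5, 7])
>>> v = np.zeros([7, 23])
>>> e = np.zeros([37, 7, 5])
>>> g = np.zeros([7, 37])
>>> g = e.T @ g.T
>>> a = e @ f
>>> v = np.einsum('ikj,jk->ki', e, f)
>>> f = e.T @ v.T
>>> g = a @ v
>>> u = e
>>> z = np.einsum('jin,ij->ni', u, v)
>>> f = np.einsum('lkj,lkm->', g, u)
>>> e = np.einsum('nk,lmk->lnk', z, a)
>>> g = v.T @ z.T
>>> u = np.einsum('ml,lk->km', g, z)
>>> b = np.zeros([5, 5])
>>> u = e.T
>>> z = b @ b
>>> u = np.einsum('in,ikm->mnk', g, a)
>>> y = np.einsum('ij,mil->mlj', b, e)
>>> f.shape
()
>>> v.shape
(7, 37)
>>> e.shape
(37, 5, 7)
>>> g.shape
(37, 5)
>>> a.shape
(37, 7, 7)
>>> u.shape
(7, 5, 7)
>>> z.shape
(5, 5)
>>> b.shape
(5, 5)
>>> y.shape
(37, 7, 5)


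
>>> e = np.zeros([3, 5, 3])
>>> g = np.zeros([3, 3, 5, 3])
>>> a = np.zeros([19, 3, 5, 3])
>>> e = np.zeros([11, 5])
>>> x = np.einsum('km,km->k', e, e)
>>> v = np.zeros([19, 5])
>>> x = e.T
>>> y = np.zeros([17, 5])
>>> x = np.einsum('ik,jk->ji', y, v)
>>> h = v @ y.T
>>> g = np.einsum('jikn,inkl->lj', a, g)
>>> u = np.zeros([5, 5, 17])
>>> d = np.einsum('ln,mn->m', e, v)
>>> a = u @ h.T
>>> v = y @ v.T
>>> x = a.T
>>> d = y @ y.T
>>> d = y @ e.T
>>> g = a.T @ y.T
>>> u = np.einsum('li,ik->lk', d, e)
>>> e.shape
(11, 5)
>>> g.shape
(19, 5, 17)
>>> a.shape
(5, 5, 19)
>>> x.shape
(19, 5, 5)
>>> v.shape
(17, 19)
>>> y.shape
(17, 5)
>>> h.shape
(19, 17)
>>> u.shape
(17, 5)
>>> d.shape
(17, 11)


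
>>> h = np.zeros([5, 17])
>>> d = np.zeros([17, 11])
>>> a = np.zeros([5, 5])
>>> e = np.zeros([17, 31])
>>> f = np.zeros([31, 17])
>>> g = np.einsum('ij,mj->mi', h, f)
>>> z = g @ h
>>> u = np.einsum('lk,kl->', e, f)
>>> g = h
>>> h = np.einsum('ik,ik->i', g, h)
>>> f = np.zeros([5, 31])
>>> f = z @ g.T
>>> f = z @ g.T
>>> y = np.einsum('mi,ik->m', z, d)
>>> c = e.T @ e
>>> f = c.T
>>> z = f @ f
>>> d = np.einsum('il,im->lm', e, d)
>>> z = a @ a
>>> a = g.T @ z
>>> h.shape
(5,)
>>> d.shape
(31, 11)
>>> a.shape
(17, 5)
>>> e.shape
(17, 31)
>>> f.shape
(31, 31)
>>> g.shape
(5, 17)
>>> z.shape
(5, 5)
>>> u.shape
()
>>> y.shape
(31,)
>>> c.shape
(31, 31)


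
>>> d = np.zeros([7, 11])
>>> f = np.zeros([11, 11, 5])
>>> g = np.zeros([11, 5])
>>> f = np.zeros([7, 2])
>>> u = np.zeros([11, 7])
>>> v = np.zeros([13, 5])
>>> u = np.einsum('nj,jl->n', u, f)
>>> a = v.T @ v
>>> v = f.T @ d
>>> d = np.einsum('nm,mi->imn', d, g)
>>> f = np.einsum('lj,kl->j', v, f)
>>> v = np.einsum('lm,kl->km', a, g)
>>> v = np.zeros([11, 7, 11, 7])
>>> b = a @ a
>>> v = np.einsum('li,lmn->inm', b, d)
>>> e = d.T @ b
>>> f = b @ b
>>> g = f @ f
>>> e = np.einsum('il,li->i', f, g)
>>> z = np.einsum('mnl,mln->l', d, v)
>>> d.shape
(5, 11, 7)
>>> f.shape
(5, 5)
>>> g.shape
(5, 5)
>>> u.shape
(11,)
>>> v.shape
(5, 7, 11)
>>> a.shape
(5, 5)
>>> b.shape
(5, 5)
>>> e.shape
(5,)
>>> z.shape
(7,)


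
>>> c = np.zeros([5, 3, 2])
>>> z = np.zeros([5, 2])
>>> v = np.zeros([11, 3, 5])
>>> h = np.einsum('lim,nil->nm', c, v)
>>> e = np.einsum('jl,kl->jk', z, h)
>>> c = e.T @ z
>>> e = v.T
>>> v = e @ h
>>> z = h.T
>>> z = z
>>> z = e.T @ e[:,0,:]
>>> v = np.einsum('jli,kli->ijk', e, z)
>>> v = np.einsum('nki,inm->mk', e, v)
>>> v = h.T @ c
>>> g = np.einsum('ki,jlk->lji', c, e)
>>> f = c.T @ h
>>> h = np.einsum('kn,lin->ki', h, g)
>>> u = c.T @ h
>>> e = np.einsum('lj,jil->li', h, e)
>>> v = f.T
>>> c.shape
(11, 2)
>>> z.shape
(11, 3, 11)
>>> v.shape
(2, 2)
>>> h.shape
(11, 5)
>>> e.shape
(11, 3)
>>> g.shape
(3, 5, 2)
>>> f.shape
(2, 2)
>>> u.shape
(2, 5)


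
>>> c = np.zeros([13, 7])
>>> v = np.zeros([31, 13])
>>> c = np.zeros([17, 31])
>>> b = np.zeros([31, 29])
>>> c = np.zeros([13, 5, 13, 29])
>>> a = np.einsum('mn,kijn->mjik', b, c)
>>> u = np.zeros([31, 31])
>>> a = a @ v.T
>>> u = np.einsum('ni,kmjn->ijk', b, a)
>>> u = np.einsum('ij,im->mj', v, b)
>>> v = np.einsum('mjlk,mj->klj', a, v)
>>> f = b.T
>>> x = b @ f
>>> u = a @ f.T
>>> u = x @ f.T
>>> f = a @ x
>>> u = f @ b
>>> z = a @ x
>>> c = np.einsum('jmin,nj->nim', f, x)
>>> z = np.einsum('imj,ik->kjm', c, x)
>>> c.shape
(31, 5, 13)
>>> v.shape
(31, 5, 13)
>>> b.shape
(31, 29)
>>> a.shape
(31, 13, 5, 31)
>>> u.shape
(31, 13, 5, 29)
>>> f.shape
(31, 13, 5, 31)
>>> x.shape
(31, 31)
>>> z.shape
(31, 13, 5)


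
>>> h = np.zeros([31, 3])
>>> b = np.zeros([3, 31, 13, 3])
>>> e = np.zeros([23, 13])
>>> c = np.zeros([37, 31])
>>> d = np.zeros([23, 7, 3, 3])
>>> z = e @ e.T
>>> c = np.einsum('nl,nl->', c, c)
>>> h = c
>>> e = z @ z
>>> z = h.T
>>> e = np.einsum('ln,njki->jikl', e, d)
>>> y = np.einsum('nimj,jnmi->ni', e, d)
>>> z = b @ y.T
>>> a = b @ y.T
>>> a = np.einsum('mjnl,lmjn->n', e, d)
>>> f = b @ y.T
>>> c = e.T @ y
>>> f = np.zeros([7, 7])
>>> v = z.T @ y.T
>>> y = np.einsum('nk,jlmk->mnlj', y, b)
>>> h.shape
()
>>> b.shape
(3, 31, 13, 3)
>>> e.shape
(7, 3, 3, 23)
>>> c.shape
(23, 3, 3, 3)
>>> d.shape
(23, 7, 3, 3)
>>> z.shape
(3, 31, 13, 7)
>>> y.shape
(13, 7, 31, 3)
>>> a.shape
(3,)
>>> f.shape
(7, 7)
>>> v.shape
(7, 13, 31, 7)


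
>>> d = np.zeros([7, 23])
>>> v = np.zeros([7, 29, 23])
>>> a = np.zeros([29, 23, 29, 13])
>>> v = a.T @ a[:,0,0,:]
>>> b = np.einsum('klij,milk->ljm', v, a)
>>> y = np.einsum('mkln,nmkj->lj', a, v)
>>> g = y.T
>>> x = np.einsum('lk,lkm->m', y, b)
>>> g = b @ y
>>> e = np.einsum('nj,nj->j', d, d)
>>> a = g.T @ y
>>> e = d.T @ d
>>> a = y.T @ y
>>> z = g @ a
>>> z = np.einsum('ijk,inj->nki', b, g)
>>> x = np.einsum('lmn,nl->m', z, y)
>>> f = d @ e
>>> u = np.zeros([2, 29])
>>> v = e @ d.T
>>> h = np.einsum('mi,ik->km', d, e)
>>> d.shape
(7, 23)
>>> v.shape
(23, 7)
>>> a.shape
(13, 13)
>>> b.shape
(29, 13, 29)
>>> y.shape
(29, 13)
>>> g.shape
(29, 13, 13)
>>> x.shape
(29,)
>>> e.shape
(23, 23)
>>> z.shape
(13, 29, 29)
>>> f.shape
(7, 23)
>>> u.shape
(2, 29)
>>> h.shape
(23, 7)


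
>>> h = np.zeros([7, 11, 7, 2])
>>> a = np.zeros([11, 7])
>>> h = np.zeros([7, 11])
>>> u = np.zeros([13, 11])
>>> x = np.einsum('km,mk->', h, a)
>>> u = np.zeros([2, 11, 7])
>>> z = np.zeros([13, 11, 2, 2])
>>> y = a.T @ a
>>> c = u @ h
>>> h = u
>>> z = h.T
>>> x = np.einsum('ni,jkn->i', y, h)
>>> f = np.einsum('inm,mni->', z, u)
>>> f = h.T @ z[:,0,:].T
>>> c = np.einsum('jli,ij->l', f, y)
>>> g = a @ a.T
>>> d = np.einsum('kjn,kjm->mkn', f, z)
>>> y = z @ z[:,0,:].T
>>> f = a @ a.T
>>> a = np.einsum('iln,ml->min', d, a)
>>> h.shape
(2, 11, 7)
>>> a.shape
(11, 2, 7)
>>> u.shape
(2, 11, 7)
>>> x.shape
(7,)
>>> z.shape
(7, 11, 2)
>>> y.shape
(7, 11, 7)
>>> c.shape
(11,)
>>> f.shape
(11, 11)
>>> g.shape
(11, 11)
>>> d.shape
(2, 7, 7)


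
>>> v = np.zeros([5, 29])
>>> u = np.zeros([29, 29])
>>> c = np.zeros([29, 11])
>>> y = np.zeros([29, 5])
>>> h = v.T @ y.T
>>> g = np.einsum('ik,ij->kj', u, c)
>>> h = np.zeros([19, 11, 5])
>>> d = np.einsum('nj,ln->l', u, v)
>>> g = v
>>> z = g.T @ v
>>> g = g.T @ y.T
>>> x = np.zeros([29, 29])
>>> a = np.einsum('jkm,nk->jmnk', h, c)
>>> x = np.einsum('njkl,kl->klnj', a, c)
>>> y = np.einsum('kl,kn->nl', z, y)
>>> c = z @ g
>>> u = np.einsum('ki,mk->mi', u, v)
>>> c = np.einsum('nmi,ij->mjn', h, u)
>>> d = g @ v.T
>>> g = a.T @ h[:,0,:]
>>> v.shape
(5, 29)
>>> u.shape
(5, 29)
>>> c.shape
(11, 29, 19)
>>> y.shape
(5, 29)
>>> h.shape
(19, 11, 5)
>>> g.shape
(11, 29, 5, 5)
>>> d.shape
(29, 5)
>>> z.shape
(29, 29)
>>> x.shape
(29, 11, 19, 5)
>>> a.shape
(19, 5, 29, 11)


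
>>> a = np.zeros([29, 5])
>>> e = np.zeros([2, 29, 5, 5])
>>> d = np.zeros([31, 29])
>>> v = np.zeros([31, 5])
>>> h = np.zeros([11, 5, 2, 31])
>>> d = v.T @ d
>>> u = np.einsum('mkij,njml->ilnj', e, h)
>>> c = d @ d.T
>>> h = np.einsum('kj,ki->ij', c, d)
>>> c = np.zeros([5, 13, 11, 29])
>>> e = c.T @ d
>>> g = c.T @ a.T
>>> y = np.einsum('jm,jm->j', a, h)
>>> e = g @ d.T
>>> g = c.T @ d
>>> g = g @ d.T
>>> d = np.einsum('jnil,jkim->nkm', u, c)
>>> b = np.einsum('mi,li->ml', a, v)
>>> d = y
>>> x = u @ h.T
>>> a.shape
(29, 5)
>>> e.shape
(29, 11, 13, 5)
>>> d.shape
(29,)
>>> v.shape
(31, 5)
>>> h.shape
(29, 5)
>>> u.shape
(5, 31, 11, 5)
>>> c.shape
(5, 13, 11, 29)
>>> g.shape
(29, 11, 13, 5)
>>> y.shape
(29,)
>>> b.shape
(29, 31)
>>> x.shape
(5, 31, 11, 29)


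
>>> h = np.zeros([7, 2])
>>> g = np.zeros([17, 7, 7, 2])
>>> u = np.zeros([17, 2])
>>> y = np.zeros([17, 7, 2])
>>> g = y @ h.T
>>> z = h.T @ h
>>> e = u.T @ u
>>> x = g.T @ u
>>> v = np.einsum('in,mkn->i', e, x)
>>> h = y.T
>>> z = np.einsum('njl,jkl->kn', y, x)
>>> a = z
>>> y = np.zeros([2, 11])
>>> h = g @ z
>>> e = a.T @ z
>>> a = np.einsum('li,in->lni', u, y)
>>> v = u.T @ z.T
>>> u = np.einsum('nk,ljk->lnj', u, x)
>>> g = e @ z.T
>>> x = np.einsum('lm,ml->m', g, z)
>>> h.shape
(17, 7, 17)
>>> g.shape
(17, 7)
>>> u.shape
(7, 17, 7)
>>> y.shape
(2, 11)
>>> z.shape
(7, 17)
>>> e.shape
(17, 17)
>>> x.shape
(7,)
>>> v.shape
(2, 7)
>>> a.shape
(17, 11, 2)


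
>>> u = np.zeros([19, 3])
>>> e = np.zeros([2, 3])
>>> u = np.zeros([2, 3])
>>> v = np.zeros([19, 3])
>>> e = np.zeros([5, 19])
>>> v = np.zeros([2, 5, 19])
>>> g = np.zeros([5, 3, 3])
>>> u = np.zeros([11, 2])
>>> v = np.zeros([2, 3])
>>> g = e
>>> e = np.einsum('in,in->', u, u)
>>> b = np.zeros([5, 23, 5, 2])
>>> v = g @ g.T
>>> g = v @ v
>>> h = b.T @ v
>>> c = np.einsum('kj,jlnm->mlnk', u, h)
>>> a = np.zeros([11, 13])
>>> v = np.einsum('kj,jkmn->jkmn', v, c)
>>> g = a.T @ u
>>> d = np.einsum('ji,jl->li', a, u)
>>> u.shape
(11, 2)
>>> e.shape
()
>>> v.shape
(5, 5, 23, 11)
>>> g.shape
(13, 2)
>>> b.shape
(5, 23, 5, 2)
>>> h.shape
(2, 5, 23, 5)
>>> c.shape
(5, 5, 23, 11)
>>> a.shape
(11, 13)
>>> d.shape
(2, 13)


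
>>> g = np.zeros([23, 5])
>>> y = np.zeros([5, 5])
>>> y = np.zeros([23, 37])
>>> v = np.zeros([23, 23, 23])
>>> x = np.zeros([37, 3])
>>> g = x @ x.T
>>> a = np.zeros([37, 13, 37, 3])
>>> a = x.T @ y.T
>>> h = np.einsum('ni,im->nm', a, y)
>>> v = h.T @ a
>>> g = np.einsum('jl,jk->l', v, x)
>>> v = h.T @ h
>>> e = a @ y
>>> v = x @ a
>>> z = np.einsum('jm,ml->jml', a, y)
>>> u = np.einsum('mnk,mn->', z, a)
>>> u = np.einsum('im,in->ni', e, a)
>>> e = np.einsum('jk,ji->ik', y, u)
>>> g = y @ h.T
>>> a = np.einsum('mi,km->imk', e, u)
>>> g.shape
(23, 3)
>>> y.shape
(23, 37)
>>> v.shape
(37, 23)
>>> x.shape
(37, 3)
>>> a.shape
(37, 3, 23)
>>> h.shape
(3, 37)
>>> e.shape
(3, 37)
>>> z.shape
(3, 23, 37)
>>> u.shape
(23, 3)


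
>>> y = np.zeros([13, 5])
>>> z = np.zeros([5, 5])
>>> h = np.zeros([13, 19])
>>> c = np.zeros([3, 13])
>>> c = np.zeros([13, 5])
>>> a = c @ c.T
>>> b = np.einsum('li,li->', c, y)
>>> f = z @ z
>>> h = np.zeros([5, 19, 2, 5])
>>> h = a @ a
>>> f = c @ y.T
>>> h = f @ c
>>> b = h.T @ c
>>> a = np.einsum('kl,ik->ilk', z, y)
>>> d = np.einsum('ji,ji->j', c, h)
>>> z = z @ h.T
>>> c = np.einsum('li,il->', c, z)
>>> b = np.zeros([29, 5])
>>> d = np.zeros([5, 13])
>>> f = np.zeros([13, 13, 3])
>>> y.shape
(13, 5)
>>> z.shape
(5, 13)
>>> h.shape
(13, 5)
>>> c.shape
()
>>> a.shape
(13, 5, 5)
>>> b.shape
(29, 5)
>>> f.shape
(13, 13, 3)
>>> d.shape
(5, 13)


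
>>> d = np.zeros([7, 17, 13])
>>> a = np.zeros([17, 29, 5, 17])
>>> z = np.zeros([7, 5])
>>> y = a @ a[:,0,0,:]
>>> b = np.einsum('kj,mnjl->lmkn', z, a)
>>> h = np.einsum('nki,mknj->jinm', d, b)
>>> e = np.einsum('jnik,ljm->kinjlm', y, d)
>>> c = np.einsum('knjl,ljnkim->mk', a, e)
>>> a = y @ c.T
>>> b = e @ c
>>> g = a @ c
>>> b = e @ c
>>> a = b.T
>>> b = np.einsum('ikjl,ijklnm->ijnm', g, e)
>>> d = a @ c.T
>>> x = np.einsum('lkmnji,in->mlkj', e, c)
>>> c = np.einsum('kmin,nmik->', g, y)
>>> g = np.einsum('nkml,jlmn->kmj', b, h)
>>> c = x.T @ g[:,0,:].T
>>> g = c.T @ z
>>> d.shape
(17, 7, 17, 29, 5, 13)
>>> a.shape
(17, 7, 17, 29, 5, 17)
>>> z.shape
(7, 5)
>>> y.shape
(17, 29, 5, 17)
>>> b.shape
(17, 5, 7, 13)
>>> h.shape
(29, 13, 7, 17)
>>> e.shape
(17, 5, 29, 17, 7, 13)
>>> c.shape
(7, 5, 17, 5)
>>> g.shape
(5, 17, 5, 5)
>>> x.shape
(29, 17, 5, 7)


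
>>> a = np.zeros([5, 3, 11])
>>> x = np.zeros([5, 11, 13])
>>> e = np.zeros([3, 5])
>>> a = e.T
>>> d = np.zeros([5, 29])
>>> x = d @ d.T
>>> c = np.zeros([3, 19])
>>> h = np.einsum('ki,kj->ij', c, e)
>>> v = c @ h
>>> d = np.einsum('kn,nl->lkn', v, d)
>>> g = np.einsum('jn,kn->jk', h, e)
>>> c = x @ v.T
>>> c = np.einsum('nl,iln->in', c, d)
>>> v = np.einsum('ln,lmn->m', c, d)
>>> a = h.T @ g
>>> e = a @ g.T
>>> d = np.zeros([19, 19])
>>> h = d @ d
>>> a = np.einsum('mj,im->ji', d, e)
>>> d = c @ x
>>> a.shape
(19, 5)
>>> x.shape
(5, 5)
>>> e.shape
(5, 19)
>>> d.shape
(29, 5)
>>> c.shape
(29, 5)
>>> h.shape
(19, 19)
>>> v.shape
(3,)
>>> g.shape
(19, 3)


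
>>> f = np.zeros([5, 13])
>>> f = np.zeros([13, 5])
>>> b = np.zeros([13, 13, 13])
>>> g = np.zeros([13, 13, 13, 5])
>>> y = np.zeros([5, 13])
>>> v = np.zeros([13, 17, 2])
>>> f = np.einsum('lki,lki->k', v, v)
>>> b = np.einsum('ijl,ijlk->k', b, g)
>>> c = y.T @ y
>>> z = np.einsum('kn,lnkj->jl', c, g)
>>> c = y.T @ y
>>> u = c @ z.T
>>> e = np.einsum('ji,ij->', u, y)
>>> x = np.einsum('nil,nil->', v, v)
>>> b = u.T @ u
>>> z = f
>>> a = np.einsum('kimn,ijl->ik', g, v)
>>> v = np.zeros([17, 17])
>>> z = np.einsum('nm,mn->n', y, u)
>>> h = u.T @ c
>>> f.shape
(17,)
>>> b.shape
(5, 5)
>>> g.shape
(13, 13, 13, 5)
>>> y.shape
(5, 13)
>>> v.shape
(17, 17)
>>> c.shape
(13, 13)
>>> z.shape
(5,)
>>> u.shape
(13, 5)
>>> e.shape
()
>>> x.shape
()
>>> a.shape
(13, 13)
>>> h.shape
(5, 13)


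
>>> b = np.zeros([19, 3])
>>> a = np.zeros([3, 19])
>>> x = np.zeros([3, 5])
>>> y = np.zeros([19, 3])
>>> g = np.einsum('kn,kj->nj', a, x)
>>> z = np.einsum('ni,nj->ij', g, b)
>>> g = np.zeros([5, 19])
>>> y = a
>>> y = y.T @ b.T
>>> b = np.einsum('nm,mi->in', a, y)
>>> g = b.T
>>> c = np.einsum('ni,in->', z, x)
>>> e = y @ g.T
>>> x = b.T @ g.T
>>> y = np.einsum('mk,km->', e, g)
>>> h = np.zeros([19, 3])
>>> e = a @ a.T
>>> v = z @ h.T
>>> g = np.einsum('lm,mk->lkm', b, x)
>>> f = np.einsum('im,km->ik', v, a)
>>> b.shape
(19, 3)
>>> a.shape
(3, 19)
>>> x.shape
(3, 3)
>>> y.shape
()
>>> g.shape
(19, 3, 3)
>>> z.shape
(5, 3)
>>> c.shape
()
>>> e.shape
(3, 3)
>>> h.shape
(19, 3)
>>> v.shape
(5, 19)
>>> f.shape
(5, 3)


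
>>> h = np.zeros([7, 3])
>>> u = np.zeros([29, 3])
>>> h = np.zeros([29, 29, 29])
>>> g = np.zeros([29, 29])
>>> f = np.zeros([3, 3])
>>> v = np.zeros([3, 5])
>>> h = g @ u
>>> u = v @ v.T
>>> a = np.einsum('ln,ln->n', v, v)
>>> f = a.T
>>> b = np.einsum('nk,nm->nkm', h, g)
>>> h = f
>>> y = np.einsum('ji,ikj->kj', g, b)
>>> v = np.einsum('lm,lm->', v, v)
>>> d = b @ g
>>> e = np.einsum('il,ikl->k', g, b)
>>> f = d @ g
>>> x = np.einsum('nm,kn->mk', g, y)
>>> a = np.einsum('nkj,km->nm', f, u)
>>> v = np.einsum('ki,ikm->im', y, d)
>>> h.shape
(5,)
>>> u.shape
(3, 3)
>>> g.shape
(29, 29)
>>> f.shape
(29, 3, 29)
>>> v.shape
(29, 29)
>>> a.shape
(29, 3)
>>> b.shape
(29, 3, 29)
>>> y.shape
(3, 29)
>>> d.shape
(29, 3, 29)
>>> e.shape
(3,)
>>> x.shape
(29, 3)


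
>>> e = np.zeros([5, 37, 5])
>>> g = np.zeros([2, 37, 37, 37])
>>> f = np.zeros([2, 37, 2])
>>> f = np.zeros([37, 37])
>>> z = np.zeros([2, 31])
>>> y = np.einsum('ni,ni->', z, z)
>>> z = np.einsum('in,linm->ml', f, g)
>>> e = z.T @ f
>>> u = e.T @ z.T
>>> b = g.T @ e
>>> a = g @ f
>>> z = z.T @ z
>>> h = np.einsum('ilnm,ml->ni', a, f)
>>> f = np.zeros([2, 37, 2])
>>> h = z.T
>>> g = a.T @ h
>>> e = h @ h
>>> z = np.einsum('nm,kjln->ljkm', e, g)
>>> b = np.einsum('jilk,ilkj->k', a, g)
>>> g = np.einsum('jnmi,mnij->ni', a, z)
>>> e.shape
(2, 2)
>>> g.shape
(37, 37)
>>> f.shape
(2, 37, 2)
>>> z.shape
(37, 37, 37, 2)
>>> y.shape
()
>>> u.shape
(37, 37)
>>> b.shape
(37,)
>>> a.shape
(2, 37, 37, 37)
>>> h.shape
(2, 2)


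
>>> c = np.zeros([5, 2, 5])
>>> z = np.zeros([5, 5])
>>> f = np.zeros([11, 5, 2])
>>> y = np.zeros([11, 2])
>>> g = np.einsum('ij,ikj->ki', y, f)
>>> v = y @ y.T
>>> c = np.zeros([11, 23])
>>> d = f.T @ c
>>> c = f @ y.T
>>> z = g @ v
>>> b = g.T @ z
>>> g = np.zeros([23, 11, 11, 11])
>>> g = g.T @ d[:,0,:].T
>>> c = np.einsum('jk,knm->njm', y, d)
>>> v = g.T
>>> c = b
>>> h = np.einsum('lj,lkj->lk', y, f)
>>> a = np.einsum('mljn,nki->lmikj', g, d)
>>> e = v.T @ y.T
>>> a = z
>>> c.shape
(11, 11)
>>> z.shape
(5, 11)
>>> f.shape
(11, 5, 2)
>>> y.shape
(11, 2)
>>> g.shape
(11, 11, 11, 2)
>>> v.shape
(2, 11, 11, 11)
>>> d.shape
(2, 5, 23)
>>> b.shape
(11, 11)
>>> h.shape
(11, 5)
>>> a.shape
(5, 11)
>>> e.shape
(11, 11, 11, 11)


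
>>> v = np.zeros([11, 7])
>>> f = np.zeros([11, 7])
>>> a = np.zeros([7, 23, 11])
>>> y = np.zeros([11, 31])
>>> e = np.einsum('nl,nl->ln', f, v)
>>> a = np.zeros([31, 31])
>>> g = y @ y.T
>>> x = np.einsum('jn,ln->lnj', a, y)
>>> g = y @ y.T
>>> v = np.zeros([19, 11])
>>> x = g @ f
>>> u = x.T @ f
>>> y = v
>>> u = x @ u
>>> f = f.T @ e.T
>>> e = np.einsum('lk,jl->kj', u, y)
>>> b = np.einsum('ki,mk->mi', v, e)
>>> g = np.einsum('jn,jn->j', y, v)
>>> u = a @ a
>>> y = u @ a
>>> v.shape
(19, 11)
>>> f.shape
(7, 7)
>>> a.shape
(31, 31)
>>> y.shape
(31, 31)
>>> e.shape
(7, 19)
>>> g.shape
(19,)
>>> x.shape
(11, 7)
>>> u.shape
(31, 31)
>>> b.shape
(7, 11)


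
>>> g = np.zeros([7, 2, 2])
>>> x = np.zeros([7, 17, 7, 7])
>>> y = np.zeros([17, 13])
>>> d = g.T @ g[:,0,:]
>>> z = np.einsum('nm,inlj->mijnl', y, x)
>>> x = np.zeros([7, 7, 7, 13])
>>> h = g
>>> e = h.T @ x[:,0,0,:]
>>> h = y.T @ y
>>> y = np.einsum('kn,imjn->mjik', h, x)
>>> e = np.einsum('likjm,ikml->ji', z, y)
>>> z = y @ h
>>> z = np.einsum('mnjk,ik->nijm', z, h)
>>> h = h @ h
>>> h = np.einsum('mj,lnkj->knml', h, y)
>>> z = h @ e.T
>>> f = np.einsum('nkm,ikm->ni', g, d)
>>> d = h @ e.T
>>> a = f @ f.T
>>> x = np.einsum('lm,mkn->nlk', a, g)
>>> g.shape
(7, 2, 2)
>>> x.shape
(2, 7, 2)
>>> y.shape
(7, 7, 7, 13)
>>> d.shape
(7, 7, 13, 17)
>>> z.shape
(7, 7, 13, 17)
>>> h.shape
(7, 7, 13, 7)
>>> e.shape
(17, 7)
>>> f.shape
(7, 2)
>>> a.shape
(7, 7)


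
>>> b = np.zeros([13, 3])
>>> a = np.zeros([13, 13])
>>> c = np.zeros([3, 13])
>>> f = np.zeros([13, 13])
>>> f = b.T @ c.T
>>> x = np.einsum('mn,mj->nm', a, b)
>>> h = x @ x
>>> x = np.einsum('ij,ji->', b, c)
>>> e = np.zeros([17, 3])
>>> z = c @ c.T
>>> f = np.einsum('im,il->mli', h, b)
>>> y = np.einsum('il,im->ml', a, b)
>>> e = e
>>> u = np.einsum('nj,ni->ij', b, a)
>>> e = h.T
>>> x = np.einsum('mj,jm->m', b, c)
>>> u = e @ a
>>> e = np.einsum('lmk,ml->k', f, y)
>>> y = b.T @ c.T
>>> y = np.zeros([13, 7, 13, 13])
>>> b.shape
(13, 3)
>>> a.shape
(13, 13)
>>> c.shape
(3, 13)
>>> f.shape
(13, 3, 13)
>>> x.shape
(13,)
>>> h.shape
(13, 13)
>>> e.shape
(13,)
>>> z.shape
(3, 3)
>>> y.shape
(13, 7, 13, 13)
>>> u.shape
(13, 13)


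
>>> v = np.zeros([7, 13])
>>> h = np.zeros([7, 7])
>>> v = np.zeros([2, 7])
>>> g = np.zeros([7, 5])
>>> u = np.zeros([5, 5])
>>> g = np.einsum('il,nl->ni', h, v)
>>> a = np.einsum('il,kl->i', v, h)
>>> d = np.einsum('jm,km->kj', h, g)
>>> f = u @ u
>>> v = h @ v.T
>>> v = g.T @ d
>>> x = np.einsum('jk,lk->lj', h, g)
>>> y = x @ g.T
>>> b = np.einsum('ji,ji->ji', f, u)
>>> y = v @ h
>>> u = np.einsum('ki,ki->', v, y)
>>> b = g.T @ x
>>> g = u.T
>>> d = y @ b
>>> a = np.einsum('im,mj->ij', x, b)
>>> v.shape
(7, 7)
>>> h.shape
(7, 7)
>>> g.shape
()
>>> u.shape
()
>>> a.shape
(2, 7)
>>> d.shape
(7, 7)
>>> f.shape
(5, 5)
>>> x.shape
(2, 7)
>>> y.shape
(7, 7)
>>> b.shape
(7, 7)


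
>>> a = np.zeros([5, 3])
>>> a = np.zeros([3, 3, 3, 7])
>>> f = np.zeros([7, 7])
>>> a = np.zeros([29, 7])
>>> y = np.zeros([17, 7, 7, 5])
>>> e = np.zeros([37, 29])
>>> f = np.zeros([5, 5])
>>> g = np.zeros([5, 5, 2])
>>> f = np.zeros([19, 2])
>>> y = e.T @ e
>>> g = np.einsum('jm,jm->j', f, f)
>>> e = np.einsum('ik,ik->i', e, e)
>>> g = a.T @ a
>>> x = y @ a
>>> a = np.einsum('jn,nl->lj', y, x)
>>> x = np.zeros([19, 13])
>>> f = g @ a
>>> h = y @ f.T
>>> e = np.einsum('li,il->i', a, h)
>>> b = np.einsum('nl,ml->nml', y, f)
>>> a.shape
(7, 29)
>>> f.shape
(7, 29)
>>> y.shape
(29, 29)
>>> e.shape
(29,)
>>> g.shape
(7, 7)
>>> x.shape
(19, 13)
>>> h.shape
(29, 7)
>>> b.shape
(29, 7, 29)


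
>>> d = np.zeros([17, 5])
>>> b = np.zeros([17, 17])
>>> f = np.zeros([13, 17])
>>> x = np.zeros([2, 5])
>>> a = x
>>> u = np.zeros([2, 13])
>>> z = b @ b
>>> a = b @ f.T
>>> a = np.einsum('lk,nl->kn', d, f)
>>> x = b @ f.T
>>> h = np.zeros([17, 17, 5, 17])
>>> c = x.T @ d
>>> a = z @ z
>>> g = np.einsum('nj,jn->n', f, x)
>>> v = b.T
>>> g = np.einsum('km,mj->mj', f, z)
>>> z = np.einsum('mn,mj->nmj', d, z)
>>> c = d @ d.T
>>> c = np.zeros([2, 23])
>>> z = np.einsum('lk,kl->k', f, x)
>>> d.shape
(17, 5)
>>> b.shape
(17, 17)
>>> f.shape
(13, 17)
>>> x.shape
(17, 13)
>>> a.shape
(17, 17)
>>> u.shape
(2, 13)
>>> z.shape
(17,)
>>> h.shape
(17, 17, 5, 17)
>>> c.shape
(2, 23)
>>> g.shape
(17, 17)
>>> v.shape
(17, 17)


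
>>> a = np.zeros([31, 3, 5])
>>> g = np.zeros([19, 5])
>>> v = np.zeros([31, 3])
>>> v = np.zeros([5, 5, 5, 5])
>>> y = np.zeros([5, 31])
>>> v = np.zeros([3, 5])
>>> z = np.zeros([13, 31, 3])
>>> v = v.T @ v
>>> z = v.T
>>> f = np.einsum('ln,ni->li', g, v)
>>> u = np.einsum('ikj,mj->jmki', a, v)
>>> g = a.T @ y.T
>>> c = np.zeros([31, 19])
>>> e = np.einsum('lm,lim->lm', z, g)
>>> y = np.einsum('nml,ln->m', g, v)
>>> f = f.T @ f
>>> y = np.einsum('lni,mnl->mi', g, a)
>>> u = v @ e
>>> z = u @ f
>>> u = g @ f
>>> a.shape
(31, 3, 5)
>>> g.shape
(5, 3, 5)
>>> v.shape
(5, 5)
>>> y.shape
(31, 5)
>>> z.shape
(5, 5)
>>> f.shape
(5, 5)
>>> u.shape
(5, 3, 5)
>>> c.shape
(31, 19)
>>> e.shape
(5, 5)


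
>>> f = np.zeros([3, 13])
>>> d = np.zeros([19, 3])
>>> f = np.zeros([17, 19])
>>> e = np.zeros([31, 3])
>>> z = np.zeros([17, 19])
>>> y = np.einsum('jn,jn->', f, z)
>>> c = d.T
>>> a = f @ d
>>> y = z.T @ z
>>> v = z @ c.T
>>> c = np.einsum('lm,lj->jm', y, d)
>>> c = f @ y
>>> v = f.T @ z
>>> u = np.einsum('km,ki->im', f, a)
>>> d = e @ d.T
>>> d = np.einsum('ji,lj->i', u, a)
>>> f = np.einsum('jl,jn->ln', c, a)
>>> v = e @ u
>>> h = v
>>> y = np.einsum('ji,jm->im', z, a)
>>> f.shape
(19, 3)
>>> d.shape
(19,)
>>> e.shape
(31, 3)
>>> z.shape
(17, 19)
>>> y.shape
(19, 3)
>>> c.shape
(17, 19)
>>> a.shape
(17, 3)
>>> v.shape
(31, 19)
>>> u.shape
(3, 19)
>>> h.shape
(31, 19)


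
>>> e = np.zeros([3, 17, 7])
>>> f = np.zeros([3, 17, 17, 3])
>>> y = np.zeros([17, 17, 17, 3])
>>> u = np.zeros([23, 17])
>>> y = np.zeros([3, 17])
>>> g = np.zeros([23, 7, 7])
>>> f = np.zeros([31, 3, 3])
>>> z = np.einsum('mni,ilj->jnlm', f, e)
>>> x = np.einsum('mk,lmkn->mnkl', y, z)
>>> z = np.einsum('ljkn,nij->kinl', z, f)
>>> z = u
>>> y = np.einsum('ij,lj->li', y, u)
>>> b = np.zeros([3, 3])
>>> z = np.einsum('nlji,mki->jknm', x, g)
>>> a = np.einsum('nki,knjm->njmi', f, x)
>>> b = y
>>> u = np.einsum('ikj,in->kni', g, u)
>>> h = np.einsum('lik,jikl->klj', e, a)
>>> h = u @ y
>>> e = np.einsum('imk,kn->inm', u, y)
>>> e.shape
(7, 3, 17)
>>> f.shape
(31, 3, 3)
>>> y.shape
(23, 3)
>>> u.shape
(7, 17, 23)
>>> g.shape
(23, 7, 7)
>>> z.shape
(17, 7, 3, 23)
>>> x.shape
(3, 31, 17, 7)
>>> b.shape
(23, 3)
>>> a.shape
(31, 17, 7, 3)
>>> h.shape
(7, 17, 3)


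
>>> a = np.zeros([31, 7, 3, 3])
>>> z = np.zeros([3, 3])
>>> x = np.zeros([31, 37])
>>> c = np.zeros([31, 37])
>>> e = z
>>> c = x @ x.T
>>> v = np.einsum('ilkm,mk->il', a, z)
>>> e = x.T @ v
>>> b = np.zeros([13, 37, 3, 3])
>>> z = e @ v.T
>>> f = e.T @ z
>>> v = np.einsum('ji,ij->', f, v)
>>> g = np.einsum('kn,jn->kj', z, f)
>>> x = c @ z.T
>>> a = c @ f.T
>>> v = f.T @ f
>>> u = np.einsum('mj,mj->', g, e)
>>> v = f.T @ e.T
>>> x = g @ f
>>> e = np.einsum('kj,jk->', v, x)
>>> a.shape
(31, 7)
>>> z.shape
(37, 31)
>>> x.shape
(37, 31)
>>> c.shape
(31, 31)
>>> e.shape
()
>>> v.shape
(31, 37)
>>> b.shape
(13, 37, 3, 3)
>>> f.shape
(7, 31)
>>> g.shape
(37, 7)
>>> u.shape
()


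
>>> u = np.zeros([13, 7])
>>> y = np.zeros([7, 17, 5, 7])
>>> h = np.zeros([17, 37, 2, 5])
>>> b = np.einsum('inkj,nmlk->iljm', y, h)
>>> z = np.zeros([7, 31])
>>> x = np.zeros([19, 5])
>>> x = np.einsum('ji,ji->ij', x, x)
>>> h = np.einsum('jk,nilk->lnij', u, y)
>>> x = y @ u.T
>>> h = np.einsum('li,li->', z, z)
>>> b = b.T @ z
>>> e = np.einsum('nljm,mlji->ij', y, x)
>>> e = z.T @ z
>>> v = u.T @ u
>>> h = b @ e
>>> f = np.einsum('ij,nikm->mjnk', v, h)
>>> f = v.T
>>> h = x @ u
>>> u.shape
(13, 7)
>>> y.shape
(7, 17, 5, 7)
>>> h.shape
(7, 17, 5, 7)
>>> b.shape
(37, 7, 2, 31)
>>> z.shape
(7, 31)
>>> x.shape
(7, 17, 5, 13)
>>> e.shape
(31, 31)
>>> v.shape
(7, 7)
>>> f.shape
(7, 7)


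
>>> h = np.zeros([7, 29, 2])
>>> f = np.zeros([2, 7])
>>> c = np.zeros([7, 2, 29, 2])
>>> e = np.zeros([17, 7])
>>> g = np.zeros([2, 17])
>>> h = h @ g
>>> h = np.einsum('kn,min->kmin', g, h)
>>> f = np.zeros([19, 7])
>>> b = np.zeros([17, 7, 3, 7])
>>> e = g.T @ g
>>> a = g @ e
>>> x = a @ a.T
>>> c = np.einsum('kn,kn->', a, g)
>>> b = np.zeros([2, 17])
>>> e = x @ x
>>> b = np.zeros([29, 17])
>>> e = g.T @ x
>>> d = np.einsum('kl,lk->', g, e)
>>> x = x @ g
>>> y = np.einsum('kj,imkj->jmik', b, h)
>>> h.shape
(2, 7, 29, 17)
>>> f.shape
(19, 7)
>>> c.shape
()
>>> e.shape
(17, 2)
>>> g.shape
(2, 17)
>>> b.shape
(29, 17)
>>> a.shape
(2, 17)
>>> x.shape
(2, 17)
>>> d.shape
()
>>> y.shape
(17, 7, 2, 29)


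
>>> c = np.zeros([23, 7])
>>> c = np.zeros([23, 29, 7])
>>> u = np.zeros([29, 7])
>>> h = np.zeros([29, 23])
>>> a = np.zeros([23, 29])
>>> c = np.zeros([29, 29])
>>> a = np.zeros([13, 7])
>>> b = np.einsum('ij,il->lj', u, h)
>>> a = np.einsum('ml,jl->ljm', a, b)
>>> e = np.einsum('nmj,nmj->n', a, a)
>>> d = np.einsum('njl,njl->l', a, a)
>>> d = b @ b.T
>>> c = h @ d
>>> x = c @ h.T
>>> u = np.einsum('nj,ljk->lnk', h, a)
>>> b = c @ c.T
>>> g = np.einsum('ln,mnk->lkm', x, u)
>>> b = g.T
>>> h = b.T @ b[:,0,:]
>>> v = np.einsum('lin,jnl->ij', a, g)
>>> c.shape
(29, 23)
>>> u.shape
(7, 29, 13)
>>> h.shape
(29, 13, 29)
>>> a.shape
(7, 23, 13)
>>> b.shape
(7, 13, 29)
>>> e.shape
(7,)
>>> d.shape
(23, 23)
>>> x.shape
(29, 29)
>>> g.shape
(29, 13, 7)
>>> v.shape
(23, 29)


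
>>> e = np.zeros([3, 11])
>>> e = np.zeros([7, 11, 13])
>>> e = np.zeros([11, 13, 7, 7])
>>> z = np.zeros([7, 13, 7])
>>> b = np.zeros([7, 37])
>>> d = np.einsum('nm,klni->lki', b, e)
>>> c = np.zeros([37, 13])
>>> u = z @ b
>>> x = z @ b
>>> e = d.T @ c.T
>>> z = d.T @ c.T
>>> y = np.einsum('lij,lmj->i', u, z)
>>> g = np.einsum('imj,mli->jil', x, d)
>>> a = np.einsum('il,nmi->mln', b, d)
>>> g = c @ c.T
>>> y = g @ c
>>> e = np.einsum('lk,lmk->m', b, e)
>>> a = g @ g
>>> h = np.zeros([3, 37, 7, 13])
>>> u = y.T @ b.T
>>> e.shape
(11,)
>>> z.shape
(7, 11, 37)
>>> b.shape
(7, 37)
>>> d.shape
(13, 11, 7)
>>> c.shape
(37, 13)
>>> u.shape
(13, 7)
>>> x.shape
(7, 13, 37)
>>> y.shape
(37, 13)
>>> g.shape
(37, 37)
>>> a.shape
(37, 37)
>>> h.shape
(3, 37, 7, 13)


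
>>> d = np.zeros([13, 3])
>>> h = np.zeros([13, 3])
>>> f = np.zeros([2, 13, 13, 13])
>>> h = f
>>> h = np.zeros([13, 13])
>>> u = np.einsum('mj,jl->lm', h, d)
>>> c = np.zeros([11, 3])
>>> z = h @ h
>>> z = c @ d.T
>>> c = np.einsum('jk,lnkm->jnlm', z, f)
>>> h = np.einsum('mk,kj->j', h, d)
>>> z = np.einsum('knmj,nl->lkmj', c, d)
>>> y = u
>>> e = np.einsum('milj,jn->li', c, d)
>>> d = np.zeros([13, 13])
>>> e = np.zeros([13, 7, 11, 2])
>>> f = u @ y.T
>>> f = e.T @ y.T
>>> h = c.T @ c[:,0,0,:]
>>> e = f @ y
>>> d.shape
(13, 13)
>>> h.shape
(13, 2, 13, 13)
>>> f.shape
(2, 11, 7, 3)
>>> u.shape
(3, 13)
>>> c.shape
(11, 13, 2, 13)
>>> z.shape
(3, 11, 2, 13)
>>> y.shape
(3, 13)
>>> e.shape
(2, 11, 7, 13)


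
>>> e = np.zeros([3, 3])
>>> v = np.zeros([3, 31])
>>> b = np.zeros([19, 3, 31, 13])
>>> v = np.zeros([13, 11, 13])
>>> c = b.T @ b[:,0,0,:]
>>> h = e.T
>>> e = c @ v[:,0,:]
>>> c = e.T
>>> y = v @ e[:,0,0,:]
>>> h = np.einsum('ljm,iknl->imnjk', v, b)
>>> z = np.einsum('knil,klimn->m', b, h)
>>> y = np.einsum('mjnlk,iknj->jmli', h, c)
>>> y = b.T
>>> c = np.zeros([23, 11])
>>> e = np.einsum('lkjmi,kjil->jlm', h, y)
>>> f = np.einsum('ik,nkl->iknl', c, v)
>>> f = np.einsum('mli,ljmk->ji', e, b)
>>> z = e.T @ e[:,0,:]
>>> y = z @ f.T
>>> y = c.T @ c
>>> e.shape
(31, 19, 11)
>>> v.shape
(13, 11, 13)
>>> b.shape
(19, 3, 31, 13)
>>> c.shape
(23, 11)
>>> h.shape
(19, 13, 31, 11, 3)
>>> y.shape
(11, 11)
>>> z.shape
(11, 19, 11)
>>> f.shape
(3, 11)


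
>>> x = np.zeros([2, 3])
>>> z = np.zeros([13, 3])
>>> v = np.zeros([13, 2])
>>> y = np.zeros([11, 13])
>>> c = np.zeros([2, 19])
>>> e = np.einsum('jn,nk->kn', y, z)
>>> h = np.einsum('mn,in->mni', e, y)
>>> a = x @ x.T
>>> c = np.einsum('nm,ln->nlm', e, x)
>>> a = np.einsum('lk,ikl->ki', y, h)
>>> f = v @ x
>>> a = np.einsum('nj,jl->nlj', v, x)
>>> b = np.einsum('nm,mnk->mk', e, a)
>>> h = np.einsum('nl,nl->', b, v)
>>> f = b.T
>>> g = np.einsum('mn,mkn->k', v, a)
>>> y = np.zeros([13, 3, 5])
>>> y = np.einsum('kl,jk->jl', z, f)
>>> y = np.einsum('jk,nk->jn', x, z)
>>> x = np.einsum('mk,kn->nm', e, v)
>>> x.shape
(2, 3)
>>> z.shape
(13, 3)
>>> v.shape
(13, 2)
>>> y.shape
(2, 13)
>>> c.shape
(3, 2, 13)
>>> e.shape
(3, 13)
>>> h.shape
()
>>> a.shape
(13, 3, 2)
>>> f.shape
(2, 13)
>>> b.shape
(13, 2)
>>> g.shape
(3,)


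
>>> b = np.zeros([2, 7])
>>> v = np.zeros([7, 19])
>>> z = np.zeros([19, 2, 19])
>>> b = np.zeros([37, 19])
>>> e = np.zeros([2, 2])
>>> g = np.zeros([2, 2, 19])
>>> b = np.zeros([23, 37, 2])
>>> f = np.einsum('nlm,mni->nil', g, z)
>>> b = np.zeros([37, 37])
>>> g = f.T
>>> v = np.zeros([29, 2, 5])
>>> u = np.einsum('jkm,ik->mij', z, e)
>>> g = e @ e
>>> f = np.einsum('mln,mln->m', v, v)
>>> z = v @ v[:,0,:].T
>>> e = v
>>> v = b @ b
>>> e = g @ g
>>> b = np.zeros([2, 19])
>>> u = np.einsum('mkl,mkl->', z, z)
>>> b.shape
(2, 19)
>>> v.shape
(37, 37)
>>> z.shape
(29, 2, 29)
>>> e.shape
(2, 2)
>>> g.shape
(2, 2)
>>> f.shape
(29,)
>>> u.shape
()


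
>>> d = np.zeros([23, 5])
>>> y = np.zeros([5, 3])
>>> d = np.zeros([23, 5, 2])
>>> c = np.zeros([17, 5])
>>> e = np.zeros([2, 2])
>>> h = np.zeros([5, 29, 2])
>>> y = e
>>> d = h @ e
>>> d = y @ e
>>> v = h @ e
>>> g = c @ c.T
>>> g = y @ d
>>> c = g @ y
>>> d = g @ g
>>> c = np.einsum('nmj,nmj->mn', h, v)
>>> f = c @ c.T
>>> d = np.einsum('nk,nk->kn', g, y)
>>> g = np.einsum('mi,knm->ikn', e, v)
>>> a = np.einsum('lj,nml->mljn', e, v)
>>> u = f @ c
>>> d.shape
(2, 2)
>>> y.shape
(2, 2)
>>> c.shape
(29, 5)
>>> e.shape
(2, 2)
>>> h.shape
(5, 29, 2)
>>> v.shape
(5, 29, 2)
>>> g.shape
(2, 5, 29)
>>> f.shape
(29, 29)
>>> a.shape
(29, 2, 2, 5)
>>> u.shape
(29, 5)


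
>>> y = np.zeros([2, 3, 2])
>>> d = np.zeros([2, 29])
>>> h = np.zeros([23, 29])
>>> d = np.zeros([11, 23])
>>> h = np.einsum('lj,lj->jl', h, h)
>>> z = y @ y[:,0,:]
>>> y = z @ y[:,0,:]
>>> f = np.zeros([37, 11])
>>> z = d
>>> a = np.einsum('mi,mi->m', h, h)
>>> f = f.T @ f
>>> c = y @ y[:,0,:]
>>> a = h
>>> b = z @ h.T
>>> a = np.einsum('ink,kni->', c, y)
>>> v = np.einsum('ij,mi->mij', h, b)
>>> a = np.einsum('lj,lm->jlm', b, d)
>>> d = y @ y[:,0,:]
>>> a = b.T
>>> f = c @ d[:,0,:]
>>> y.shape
(2, 3, 2)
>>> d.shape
(2, 3, 2)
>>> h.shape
(29, 23)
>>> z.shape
(11, 23)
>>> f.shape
(2, 3, 2)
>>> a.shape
(29, 11)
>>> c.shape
(2, 3, 2)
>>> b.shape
(11, 29)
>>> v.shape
(11, 29, 23)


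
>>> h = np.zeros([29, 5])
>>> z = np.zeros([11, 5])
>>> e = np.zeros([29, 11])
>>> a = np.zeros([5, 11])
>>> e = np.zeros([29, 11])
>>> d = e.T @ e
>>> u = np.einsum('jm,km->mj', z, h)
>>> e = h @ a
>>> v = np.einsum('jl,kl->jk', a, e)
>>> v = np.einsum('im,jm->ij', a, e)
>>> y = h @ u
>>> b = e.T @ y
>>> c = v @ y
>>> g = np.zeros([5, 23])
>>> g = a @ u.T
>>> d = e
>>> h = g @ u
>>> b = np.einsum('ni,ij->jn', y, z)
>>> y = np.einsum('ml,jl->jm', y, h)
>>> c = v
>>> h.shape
(5, 11)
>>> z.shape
(11, 5)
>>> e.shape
(29, 11)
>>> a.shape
(5, 11)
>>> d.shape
(29, 11)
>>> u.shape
(5, 11)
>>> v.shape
(5, 29)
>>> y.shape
(5, 29)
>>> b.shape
(5, 29)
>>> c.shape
(5, 29)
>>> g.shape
(5, 5)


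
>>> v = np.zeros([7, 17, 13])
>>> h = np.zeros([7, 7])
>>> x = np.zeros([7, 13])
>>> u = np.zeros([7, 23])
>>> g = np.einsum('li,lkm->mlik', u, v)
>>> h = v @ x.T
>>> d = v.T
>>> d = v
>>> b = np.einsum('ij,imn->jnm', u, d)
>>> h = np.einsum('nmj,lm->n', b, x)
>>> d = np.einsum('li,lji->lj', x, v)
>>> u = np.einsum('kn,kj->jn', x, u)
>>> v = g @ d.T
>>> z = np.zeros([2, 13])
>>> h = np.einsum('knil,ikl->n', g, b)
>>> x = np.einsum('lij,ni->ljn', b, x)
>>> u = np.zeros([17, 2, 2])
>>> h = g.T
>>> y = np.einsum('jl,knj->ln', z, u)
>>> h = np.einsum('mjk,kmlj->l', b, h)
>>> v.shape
(13, 7, 23, 7)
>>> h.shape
(7,)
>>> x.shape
(23, 17, 7)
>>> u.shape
(17, 2, 2)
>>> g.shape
(13, 7, 23, 17)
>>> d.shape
(7, 17)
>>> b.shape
(23, 13, 17)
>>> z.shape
(2, 13)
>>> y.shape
(13, 2)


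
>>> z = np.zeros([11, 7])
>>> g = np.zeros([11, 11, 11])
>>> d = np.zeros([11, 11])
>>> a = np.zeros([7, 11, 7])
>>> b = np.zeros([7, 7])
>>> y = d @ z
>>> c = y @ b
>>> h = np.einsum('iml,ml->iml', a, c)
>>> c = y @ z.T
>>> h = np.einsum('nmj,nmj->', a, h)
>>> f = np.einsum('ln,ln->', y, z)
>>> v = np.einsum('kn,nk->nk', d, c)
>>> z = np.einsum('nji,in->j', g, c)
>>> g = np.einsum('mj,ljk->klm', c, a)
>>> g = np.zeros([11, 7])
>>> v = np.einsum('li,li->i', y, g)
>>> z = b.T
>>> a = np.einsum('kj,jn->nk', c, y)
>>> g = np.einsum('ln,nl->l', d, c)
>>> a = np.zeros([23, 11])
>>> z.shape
(7, 7)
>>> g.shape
(11,)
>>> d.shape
(11, 11)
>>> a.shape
(23, 11)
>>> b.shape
(7, 7)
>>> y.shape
(11, 7)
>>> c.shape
(11, 11)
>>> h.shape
()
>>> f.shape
()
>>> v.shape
(7,)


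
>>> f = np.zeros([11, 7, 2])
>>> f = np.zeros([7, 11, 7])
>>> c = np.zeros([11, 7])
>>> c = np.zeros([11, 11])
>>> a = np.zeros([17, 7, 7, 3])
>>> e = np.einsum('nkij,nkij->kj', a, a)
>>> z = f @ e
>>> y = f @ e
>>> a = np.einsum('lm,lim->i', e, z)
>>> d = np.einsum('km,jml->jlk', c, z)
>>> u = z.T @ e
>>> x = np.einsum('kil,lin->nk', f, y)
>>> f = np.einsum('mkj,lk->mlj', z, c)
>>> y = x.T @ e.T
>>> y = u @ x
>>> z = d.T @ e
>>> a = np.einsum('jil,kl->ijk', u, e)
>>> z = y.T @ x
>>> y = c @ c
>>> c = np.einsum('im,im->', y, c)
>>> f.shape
(7, 11, 3)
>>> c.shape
()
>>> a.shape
(11, 3, 7)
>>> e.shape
(7, 3)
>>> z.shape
(7, 11, 7)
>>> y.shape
(11, 11)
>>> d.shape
(7, 3, 11)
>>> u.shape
(3, 11, 3)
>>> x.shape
(3, 7)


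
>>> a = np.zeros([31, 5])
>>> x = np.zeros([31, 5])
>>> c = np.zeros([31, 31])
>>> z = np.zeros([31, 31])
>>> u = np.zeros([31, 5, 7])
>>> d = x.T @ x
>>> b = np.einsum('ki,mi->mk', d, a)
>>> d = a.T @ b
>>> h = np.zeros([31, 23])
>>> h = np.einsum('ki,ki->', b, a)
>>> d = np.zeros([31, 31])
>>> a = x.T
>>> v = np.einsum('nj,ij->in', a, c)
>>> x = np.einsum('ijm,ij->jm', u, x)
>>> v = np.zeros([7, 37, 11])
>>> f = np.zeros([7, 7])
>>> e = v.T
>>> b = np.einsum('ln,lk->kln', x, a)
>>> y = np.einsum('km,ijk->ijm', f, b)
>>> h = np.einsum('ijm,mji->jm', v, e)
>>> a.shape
(5, 31)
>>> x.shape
(5, 7)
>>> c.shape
(31, 31)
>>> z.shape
(31, 31)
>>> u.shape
(31, 5, 7)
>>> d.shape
(31, 31)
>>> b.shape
(31, 5, 7)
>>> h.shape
(37, 11)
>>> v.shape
(7, 37, 11)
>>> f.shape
(7, 7)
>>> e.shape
(11, 37, 7)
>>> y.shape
(31, 5, 7)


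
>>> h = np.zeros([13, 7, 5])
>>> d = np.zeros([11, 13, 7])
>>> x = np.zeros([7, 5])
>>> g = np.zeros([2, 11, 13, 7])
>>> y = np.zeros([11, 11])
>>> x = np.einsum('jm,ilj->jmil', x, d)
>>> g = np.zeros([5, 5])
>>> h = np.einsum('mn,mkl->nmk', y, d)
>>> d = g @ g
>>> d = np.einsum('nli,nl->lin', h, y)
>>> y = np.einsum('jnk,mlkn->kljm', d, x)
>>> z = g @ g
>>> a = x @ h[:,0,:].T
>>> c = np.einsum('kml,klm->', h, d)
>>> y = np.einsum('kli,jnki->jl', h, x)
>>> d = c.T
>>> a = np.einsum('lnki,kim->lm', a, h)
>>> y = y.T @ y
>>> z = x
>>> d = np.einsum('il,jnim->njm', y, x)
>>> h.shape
(11, 11, 13)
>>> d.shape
(5, 7, 13)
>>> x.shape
(7, 5, 11, 13)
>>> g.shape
(5, 5)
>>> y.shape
(11, 11)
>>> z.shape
(7, 5, 11, 13)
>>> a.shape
(7, 13)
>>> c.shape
()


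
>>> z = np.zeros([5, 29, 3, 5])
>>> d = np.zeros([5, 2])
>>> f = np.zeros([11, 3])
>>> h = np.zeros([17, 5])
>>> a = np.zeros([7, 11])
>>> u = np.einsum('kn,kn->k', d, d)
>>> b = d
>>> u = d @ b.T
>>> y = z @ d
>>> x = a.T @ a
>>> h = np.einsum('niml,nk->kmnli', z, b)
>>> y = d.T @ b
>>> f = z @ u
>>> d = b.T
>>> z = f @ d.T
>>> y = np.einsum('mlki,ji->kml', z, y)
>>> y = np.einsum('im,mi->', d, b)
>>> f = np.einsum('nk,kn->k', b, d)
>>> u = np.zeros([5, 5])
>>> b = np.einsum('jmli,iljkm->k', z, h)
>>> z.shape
(5, 29, 3, 2)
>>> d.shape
(2, 5)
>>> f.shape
(2,)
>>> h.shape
(2, 3, 5, 5, 29)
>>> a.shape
(7, 11)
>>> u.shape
(5, 5)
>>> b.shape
(5,)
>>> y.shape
()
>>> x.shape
(11, 11)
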